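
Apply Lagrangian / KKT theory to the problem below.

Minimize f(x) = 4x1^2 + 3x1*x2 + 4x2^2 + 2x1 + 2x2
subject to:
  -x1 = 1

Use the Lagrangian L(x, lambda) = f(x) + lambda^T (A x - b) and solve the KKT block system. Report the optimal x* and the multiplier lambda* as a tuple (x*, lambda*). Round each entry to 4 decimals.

Form the Lagrangian:
  L(x, lambda) = (1/2) x^T Q x + c^T x + lambda^T (A x - b)
Stationarity (grad_x L = 0): Q x + c + A^T lambda = 0.
Primal feasibility: A x = b.

This gives the KKT block system:
  [ Q   A^T ] [ x     ]   [-c ]
  [ A    0  ] [ lambda ] = [ b ]

Solving the linear system:
  x*      = (-1, 0.125)
  lambda* = (-5.625)
  f(x*)   = 1.9375

x* = (-1, 0.125), lambda* = (-5.625)


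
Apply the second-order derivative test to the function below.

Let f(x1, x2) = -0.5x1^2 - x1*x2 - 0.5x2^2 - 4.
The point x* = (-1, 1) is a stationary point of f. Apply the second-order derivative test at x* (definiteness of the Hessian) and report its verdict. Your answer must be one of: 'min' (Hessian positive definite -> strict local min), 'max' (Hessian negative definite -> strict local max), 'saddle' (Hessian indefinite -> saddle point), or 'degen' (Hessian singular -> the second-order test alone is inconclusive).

Compute the Hessian H = grad^2 f:
  H = [[-1, -1], [-1, -1]]
Verify stationarity: grad f(x*) = H x* + g = (0, 0).
Eigenvalues of H: -2, 0.
H has a zero eigenvalue (singular; negative semidefinite but not definite), so H is neither positive definite, negative definite, nor indefinite. The second-order test alone is inconclusive -> degen.
(Indeed, f is constant along the null direction of H through x*, so x* is not a strict local extremum.)

degen


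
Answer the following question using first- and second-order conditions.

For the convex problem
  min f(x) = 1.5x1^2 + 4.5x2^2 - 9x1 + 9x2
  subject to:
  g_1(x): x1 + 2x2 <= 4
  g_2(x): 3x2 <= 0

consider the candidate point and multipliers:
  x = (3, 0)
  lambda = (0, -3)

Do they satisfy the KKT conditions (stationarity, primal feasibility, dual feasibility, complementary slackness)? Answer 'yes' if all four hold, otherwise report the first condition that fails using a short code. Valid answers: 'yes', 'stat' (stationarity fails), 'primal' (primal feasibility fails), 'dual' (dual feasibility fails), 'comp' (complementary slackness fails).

Gradient of f: grad f(x) = Q x + c = (0, 9)
Constraint values g_i(x) = a_i^T x - b_i:
  g_1((3, 0)) = -1
  g_2((3, 0)) = 0
Stationarity residual: grad f(x) + sum_i lambda_i a_i = (0, 0)
  -> stationarity OK
Primal feasibility (all g_i <= 0): OK
Dual feasibility (all lambda_i >= 0): FAILS
Complementary slackness (lambda_i * g_i(x) = 0 for all i): OK

Verdict: the first failing condition is dual_feasibility -> dual.

dual


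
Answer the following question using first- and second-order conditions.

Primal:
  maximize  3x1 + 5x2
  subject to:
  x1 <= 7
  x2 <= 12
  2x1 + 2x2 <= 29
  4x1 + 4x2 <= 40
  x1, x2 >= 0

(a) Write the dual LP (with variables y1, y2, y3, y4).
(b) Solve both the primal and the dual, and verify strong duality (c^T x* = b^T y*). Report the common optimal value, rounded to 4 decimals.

The standard primal-dual pair for 'max c^T x s.t. A x <= b, x >= 0' is:
  Dual:  min b^T y  s.t.  A^T y >= c,  y >= 0.

So the dual LP is:
  minimize  7y1 + 12y2 + 29y3 + 40y4
  subject to:
    y1 + 2y3 + 4y4 >= 3
    y2 + 2y3 + 4y4 >= 5
    y1, y2, y3, y4 >= 0

Solving the primal: x* = (0, 10).
  primal value c^T x* = 50.
Solving the dual: y* = (0, 0, 0, 1.25).
  dual value b^T y* = 50.
Strong duality: c^T x* = b^T y*. Confirmed.

50


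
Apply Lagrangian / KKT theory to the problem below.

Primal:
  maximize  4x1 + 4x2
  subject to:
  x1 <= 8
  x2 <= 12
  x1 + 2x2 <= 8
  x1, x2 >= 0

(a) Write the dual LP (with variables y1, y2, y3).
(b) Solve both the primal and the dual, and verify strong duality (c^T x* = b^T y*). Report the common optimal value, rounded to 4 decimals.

The standard primal-dual pair for 'max c^T x s.t. A x <= b, x >= 0' is:
  Dual:  min b^T y  s.t.  A^T y >= c,  y >= 0.

So the dual LP is:
  minimize  8y1 + 12y2 + 8y3
  subject to:
    y1 + y3 >= 4
    y2 + 2y3 >= 4
    y1, y2, y3 >= 0

Solving the primal: x* = (8, 0).
  primal value c^T x* = 32.
Solving the dual: y* = (2, 0, 2).
  dual value b^T y* = 32.
Strong duality: c^T x* = b^T y*. Confirmed.

32


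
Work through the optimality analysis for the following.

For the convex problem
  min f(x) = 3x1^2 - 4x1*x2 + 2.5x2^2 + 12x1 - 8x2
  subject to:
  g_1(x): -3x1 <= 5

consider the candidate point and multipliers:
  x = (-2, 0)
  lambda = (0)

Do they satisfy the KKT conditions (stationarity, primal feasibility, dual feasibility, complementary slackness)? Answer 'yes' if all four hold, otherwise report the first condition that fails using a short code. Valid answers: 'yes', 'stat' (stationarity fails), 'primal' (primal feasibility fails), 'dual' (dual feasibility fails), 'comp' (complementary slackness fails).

Gradient of f: grad f(x) = Q x + c = (0, 0)
Constraint values g_i(x) = a_i^T x - b_i:
  g_1((-2, 0)) = 1
Stationarity residual: grad f(x) + sum_i lambda_i a_i = (0, 0)
  -> stationarity OK
Primal feasibility (all g_i <= 0): FAILS
Dual feasibility (all lambda_i >= 0): OK
Complementary slackness (lambda_i * g_i(x) = 0 for all i): OK

Verdict: the first failing condition is primal_feasibility -> primal.

primal


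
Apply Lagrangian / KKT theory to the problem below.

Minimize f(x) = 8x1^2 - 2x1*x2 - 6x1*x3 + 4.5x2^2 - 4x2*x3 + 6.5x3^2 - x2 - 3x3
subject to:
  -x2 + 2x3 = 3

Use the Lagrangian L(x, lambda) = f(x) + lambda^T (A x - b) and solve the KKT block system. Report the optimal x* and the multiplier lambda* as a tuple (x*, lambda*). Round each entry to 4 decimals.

Form the Lagrangian:
  L(x, lambda) = (1/2) x^T Q x + c^T x + lambda^T (A x - b)
Stationarity (grad_x L = 0): Q x + c + A^T lambda = 0.
Primal feasibility: A x = b.

This gives the KKT block system:
  [ Q   A^T ] [ x     ]   [-c ]
  [ A    0  ] [ lambda ] = [ b ]

Solving the linear system:
  x*      = (0.6355, 0.2336, 1.6168)
  lambda* = (-6.6355)
  f(x*)   = 7.4112

x* = (0.6355, 0.2336, 1.6168), lambda* = (-6.6355)


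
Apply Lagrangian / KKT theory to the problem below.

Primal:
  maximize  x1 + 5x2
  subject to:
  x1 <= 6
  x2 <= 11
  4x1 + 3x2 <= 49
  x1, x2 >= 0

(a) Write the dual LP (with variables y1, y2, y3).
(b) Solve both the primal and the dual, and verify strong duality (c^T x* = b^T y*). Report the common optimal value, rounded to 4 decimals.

The standard primal-dual pair for 'max c^T x s.t. A x <= b, x >= 0' is:
  Dual:  min b^T y  s.t.  A^T y >= c,  y >= 0.

So the dual LP is:
  minimize  6y1 + 11y2 + 49y3
  subject to:
    y1 + 4y3 >= 1
    y2 + 3y3 >= 5
    y1, y2, y3 >= 0

Solving the primal: x* = (4, 11).
  primal value c^T x* = 59.
Solving the dual: y* = (0, 4.25, 0.25).
  dual value b^T y* = 59.
Strong duality: c^T x* = b^T y*. Confirmed.

59


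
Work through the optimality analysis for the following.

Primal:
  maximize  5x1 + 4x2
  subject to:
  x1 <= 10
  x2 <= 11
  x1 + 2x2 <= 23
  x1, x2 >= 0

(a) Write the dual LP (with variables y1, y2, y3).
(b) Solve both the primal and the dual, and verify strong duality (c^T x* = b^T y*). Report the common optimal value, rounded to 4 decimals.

The standard primal-dual pair for 'max c^T x s.t. A x <= b, x >= 0' is:
  Dual:  min b^T y  s.t.  A^T y >= c,  y >= 0.

So the dual LP is:
  minimize  10y1 + 11y2 + 23y3
  subject to:
    y1 + y3 >= 5
    y2 + 2y3 >= 4
    y1, y2, y3 >= 0

Solving the primal: x* = (10, 6.5).
  primal value c^T x* = 76.
Solving the dual: y* = (3, 0, 2).
  dual value b^T y* = 76.
Strong duality: c^T x* = b^T y*. Confirmed.

76


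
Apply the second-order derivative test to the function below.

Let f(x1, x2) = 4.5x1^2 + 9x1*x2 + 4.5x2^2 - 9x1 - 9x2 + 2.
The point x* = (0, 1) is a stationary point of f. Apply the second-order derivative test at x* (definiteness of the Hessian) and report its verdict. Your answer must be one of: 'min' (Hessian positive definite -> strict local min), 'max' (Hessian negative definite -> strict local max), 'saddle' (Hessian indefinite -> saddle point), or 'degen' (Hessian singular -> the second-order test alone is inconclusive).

Compute the Hessian H = grad^2 f:
  H = [[9, 9], [9, 9]]
Verify stationarity: grad f(x*) = H x* + g = (0, 0).
Eigenvalues of H: 0, 18.
H has a zero eigenvalue (singular; positive semidefinite but not definite), so H is neither positive definite, negative definite, nor indefinite. The second-order test alone is inconclusive -> degen.
(Indeed, f is constant along the null direction of H through x*, so x* is not a strict local extremum.)

degen


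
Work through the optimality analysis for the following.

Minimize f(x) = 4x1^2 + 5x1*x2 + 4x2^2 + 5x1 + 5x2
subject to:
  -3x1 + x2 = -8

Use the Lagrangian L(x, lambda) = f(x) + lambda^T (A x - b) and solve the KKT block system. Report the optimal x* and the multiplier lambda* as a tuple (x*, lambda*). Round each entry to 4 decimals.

Form the Lagrangian:
  L(x, lambda) = (1/2) x^T Q x + c^T x + lambda^T (A x - b)
Stationarity (grad_x L = 0): Q x + c + A^T lambda = 0.
Primal feasibility: A x = b.

This gives the KKT block system:
  [ Q   A^T ] [ x     ]   [-c ]
  [ A    0  ] [ lambda ] = [ b ]

Solving the linear system:
  x*      = (1.9273, -2.2182)
  lambda* = (3.1091)
  f(x*)   = 11.7091

x* = (1.9273, -2.2182), lambda* = (3.1091)


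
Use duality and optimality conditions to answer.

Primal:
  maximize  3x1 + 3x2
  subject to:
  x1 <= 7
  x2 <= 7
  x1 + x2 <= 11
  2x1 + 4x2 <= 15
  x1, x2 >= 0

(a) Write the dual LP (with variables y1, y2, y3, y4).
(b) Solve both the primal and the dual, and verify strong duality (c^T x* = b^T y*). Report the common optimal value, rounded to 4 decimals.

The standard primal-dual pair for 'max c^T x s.t. A x <= b, x >= 0' is:
  Dual:  min b^T y  s.t.  A^T y >= c,  y >= 0.

So the dual LP is:
  minimize  7y1 + 7y2 + 11y3 + 15y4
  subject to:
    y1 + y3 + 2y4 >= 3
    y2 + y3 + 4y4 >= 3
    y1, y2, y3, y4 >= 0

Solving the primal: x* = (7, 0.25).
  primal value c^T x* = 21.75.
Solving the dual: y* = (1.5, 0, 0, 0.75).
  dual value b^T y* = 21.75.
Strong duality: c^T x* = b^T y*. Confirmed.

21.75


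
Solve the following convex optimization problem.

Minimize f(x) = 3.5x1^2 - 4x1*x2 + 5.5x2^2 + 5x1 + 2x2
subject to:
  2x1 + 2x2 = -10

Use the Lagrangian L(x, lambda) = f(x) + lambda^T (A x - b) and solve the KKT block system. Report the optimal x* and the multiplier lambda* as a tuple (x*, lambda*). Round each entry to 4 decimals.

Form the Lagrangian:
  L(x, lambda) = (1/2) x^T Q x + c^T x + lambda^T (A x - b)
Stationarity (grad_x L = 0): Q x + c + A^T lambda = 0.
Primal feasibility: A x = b.

This gives the KKT block system:
  [ Q   A^T ] [ x     ]   [-c ]
  [ A    0  ] [ lambda ] = [ b ]

Solving the linear system:
  x*      = (-3, -2)
  lambda* = (4)
  f(x*)   = 10.5

x* = (-3, -2), lambda* = (4)


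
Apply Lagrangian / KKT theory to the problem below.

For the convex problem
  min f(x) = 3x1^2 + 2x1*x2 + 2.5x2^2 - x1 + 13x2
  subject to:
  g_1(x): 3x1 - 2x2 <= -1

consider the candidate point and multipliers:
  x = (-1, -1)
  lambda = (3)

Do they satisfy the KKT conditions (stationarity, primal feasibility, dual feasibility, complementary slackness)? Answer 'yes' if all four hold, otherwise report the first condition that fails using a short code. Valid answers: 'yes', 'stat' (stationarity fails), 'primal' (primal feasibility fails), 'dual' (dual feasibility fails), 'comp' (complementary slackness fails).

Gradient of f: grad f(x) = Q x + c = (-9, 6)
Constraint values g_i(x) = a_i^T x - b_i:
  g_1((-1, -1)) = 0
Stationarity residual: grad f(x) + sum_i lambda_i a_i = (0, 0)
  -> stationarity OK
Primal feasibility (all g_i <= 0): OK
Dual feasibility (all lambda_i >= 0): OK
Complementary slackness (lambda_i * g_i(x) = 0 for all i): OK

Verdict: yes, KKT holds.

yes


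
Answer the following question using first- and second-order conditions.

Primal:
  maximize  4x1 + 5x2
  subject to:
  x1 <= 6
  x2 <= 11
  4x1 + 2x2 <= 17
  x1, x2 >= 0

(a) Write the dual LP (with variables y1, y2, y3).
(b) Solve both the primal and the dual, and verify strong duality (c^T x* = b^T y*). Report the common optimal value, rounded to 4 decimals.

The standard primal-dual pair for 'max c^T x s.t. A x <= b, x >= 0' is:
  Dual:  min b^T y  s.t.  A^T y >= c,  y >= 0.

So the dual LP is:
  minimize  6y1 + 11y2 + 17y3
  subject to:
    y1 + 4y3 >= 4
    y2 + 2y3 >= 5
    y1, y2, y3 >= 0

Solving the primal: x* = (0, 8.5).
  primal value c^T x* = 42.5.
Solving the dual: y* = (0, 0, 2.5).
  dual value b^T y* = 42.5.
Strong duality: c^T x* = b^T y*. Confirmed.

42.5


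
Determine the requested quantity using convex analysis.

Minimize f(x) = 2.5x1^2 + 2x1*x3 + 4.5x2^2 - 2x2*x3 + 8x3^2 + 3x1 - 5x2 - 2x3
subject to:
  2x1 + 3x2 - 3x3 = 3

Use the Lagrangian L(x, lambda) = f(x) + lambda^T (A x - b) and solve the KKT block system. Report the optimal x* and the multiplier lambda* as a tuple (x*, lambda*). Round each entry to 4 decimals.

Form the Lagrangian:
  L(x, lambda) = (1/2) x^T Q x + c^T x + lambda^T (A x - b)
Stationarity (grad_x L = 0): Q x + c + A^T lambda = 0.
Primal feasibility: A x = b.

This gives the KKT block system:
  [ Q   A^T ] [ x     ]   [-c ]
  [ A    0  ] [ lambda ] = [ b ]

Solving the linear system:
  x*      = (-0.0385, 1.0208, -0.0049)
  lambda* = (-1.3989)
  f(x*)   = -0.5064

x* = (-0.0385, 1.0208, -0.0049), lambda* = (-1.3989)


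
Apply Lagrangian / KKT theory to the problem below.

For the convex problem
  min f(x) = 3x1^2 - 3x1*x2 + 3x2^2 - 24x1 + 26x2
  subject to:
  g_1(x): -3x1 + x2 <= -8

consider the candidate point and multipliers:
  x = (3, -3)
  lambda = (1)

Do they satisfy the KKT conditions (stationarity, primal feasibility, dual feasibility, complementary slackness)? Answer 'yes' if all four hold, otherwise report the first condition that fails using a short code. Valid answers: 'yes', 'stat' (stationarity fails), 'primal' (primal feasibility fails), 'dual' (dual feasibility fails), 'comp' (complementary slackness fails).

Gradient of f: grad f(x) = Q x + c = (3, -1)
Constraint values g_i(x) = a_i^T x - b_i:
  g_1((3, -3)) = -4
Stationarity residual: grad f(x) + sum_i lambda_i a_i = (0, 0)
  -> stationarity OK
Primal feasibility (all g_i <= 0): OK
Dual feasibility (all lambda_i >= 0): OK
Complementary slackness (lambda_i * g_i(x) = 0 for all i): FAILS

Verdict: the first failing condition is complementary_slackness -> comp.

comp


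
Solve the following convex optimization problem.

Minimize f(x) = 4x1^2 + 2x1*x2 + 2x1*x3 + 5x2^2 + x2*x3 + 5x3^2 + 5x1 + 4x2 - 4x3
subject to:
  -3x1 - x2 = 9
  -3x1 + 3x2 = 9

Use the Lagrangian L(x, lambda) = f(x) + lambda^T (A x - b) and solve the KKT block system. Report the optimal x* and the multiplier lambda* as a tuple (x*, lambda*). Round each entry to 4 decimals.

Form the Lagrangian:
  L(x, lambda) = (1/2) x^T Q x + c^T x + lambda^T (A x - b)
Stationarity (grad_x L = 0): Q x + c + A^T lambda = 0.
Primal feasibility: A x = b.

This gives the KKT block system:
  [ Q   A^T ] [ x     ]   [-c ]
  [ A    0  ] [ lambda ] = [ b ]

Solving the linear system:
  x*      = (-3, 0, 1)
  lambda* = (-4.5, -1.1667)
  f(x*)   = 16

x* = (-3, 0, 1), lambda* = (-4.5, -1.1667)


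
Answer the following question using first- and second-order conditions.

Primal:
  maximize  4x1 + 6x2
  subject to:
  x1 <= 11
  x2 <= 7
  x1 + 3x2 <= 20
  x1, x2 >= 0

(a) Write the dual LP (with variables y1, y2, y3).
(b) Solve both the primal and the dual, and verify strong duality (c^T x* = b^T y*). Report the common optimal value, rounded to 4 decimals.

The standard primal-dual pair for 'max c^T x s.t. A x <= b, x >= 0' is:
  Dual:  min b^T y  s.t.  A^T y >= c,  y >= 0.

So the dual LP is:
  minimize  11y1 + 7y2 + 20y3
  subject to:
    y1 + y3 >= 4
    y2 + 3y3 >= 6
    y1, y2, y3 >= 0

Solving the primal: x* = (11, 3).
  primal value c^T x* = 62.
Solving the dual: y* = (2, 0, 2).
  dual value b^T y* = 62.
Strong duality: c^T x* = b^T y*. Confirmed.

62


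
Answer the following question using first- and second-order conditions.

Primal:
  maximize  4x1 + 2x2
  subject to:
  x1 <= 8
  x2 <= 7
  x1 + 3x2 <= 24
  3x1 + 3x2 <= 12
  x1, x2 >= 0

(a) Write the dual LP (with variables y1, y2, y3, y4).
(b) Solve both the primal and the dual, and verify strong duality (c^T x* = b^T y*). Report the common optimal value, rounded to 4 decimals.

The standard primal-dual pair for 'max c^T x s.t. A x <= b, x >= 0' is:
  Dual:  min b^T y  s.t.  A^T y >= c,  y >= 0.

So the dual LP is:
  minimize  8y1 + 7y2 + 24y3 + 12y4
  subject to:
    y1 + y3 + 3y4 >= 4
    y2 + 3y3 + 3y4 >= 2
    y1, y2, y3, y4 >= 0

Solving the primal: x* = (4, 0).
  primal value c^T x* = 16.
Solving the dual: y* = (0, 0, 0, 1.3333).
  dual value b^T y* = 16.
Strong duality: c^T x* = b^T y*. Confirmed.

16


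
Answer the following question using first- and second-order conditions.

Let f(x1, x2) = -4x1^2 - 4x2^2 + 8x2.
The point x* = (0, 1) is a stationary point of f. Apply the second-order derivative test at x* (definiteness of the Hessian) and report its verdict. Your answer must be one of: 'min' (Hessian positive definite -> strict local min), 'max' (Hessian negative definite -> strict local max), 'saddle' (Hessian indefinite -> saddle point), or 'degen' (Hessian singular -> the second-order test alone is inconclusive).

Compute the Hessian H = grad^2 f:
  H = [[-8, 0], [0, -8]]
Verify stationarity: grad f(x*) = H x* + g = (0, 0).
Eigenvalues of H: -8, -8.
Both eigenvalues < 0, so H is negative definite -> x* is a strict local max.

max


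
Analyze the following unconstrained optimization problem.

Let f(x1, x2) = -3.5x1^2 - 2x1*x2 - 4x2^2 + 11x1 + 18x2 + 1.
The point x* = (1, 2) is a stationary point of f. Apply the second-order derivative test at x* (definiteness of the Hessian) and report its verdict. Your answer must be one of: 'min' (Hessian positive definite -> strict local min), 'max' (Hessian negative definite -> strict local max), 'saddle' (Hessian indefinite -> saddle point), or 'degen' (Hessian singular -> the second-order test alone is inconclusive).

Compute the Hessian H = grad^2 f:
  H = [[-7, -2], [-2, -8]]
Verify stationarity: grad f(x*) = H x* + g = (0, 0).
Eigenvalues of H: -9.5616, -5.4384.
Both eigenvalues < 0, so H is negative definite -> x* is a strict local max.

max


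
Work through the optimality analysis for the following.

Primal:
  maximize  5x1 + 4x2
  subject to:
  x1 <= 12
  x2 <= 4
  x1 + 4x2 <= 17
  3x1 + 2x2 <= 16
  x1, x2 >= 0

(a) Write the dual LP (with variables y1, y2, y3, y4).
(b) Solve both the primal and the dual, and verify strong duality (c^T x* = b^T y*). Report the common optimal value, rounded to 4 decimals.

The standard primal-dual pair for 'max c^T x s.t. A x <= b, x >= 0' is:
  Dual:  min b^T y  s.t.  A^T y >= c,  y >= 0.

So the dual LP is:
  minimize  12y1 + 4y2 + 17y3 + 16y4
  subject to:
    y1 + y3 + 3y4 >= 5
    y2 + 4y3 + 2y4 >= 4
    y1, y2, y3, y4 >= 0

Solving the primal: x* = (3, 3.5).
  primal value c^T x* = 29.
Solving the dual: y* = (0, 0, 0.2, 1.6).
  dual value b^T y* = 29.
Strong duality: c^T x* = b^T y*. Confirmed.

29


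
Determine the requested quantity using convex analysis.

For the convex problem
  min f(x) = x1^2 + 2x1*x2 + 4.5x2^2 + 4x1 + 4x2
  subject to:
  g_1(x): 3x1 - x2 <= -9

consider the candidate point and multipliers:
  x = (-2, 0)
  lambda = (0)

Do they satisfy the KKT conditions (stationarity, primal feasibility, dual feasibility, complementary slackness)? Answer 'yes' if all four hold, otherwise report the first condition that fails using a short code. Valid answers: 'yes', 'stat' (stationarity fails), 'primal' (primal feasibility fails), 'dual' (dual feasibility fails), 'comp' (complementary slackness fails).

Gradient of f: grad f(x) = Q x + c = (0, 0)
Constraint values g_i(x) = a_i^T x - b_i:
  g_1((-2, 0)) = 3
Stationarity residual: grad f(x) + sum_i lambda_i a_i = (0, 0)
  -> stationarity OK
Primal feasibility (all g_i <= 0): FAILS
Dual feasibility (all lambda_i >= 0): OK
Complementary slackness (lambda_i * g_i(x) = 0 for all i): OK

Verdict: the first failing condition is primal_feasibility -> primal.

primal


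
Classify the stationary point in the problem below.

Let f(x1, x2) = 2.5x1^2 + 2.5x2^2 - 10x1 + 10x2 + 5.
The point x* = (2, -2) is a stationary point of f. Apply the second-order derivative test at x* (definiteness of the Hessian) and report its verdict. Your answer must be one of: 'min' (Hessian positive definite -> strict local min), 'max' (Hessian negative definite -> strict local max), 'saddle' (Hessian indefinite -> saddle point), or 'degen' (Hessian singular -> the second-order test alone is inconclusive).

Compute the Hessian H = grad^2 f:
  H = [[5, 0], [0, 5]]
Verify stationarity: grad f(x*) = H x* + g = (0, 0).
Eigenvalues of H: 5, 5.
Both eigenvalues > 0, so H is positive definite -> x* is a strict local min.

min


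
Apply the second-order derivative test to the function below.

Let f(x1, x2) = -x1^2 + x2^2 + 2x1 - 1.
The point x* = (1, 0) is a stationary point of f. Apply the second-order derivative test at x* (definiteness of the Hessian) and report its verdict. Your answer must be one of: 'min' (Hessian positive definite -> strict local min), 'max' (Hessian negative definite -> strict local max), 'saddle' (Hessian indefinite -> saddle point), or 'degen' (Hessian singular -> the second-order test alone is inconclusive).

Compute the Hessian H = grad^2 f:
  H = [[-2, 0], [0, 2]]
Verify stationarity: grad f(x*) = H x* + g = (0, 0).
Eigenvalues of H: -2, 2.
Eigenvalues have mixed signs, so H is indefinite -> x* is a saddle point.

saddle


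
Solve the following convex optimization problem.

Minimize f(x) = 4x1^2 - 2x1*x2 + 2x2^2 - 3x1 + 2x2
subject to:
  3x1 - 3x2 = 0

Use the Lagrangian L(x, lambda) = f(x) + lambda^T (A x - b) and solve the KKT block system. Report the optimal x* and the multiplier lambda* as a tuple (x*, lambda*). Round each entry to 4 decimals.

Form the Lagrangian:
  L(x, lambda) = (1/2) x^T Q x + c^T x + lambda^T (A x - b)
Stationarity (grad_x L = 0): Q x + c + A^T lambda = 0.
Primal feasibility: A x = b.

This gives the KKT block system:
  [ Q   A^T ] [ x     ]   [-c ]
  [ A    0  ] [ lambda ] = [ b ]

Solving the linear system:
  x*      = (0.125, 0.125)
  lambda* = (0.75)
  f(x*)   = -0.0625

x* = (0.125, 0.125), lambda* = (0.75)


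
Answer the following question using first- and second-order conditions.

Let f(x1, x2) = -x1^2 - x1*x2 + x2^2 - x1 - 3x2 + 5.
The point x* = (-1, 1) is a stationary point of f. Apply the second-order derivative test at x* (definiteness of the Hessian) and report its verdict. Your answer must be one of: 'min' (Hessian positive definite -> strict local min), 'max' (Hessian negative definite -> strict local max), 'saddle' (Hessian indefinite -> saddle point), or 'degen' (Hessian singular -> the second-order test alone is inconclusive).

Compute the Hessian H = grad^2 f:
  H = [[-2, -1], [-1, 2]]
Verify stationarity: grad f(x*) = H x* + g = (0, 0).
Eigenvalues of H: -2.2361, 2.2361.
Eigenvalues have mixed signs, so H is indefinite -> x* is a saddle point.

saddle


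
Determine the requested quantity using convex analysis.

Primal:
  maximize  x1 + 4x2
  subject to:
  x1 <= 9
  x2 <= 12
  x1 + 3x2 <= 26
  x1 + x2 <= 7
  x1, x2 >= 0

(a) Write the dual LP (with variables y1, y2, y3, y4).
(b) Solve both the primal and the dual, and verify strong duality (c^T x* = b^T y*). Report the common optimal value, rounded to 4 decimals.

The standard primal-dual pair for 'max c^T x s.t. A x <= b, x >= 0' is:
  Dual:  min b^T y  s.t.  A^T y >= c,  y >= 0.

So the dual LP is:
  minimize  9y1 + 12y2 + 26y3 + 7y4
  subject to:
    y1 + y3 + y4 >= 1
    y2 + 3y3 + y4 >= 4
    y1, y2, y3, y4 >= 0

Solving the primal: x* = (0, 7).
  primal value c^T x* = 28.
Solving the dual: y* = (0, 0, 0, 4).
  dual value b^T y* = 28.
Strong duality: c^T x* = b^T y*. Confirmed.

28


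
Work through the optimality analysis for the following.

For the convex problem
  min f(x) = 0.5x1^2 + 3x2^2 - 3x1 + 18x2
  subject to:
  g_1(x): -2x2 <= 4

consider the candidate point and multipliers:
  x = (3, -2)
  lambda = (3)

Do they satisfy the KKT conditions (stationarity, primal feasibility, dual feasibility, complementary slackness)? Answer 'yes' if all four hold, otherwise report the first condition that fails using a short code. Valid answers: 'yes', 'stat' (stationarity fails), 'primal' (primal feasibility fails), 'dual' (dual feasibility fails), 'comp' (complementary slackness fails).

Gradient of f: grad f(x) = Q x + c = (0, 6)
Constraint values g_i(x) = a_i^T x - b_i:
  g_1((3, -2)) = 0
Stationarity residual: grad f(x) + sum_i lambda_i a_i = (0, 0)
  -> stationarity OK
Primal feasibility (all g_i <= 0): OK
Dual feasibility (all lambda_i >= 0): OK
Complementary slackness (lambda_i * g_i(x) = 0 for all i): OK

Verdict: yes, KKT holds.

yes


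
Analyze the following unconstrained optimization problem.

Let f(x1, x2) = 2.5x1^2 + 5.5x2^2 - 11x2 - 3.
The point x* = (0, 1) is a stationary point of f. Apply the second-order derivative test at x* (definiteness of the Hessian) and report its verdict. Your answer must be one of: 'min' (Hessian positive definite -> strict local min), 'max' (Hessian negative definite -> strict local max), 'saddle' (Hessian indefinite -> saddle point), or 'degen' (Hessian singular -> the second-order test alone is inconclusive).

Compute the Hessian H = grad^2 f:
  H = [[5, 0], [0, 11]]
Verify stationarity: grad f(x*) = H x* + g = (0, 0).
Eigenvalues of H: 5, 11.
Both eigenvalues > 0, so H is positive definite -> x* is a strict local min.

min


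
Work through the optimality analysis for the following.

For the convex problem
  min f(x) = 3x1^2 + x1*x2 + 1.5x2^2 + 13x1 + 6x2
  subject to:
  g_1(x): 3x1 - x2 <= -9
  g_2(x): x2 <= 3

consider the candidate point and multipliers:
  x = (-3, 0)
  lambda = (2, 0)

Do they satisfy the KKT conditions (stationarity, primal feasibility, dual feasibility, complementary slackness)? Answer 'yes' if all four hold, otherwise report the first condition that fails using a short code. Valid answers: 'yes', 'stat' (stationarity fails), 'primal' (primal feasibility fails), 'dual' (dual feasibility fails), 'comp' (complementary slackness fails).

Gradient of f: grad f(x) = Q x + c = (-5, 3)
Constraint values g_i(x) = a_i^T x - b_i:
  g_1((-3, 0)) = 0
  g_2((-3, 0)) = -3
Stationarity residual: grad f(x) + sum_i lambda_i a_i = (1, 1)
  -> stationarity FAILS
Primal feasibility (all g_i <= 0): OK
Dual feasibility (all lambda_i >= 0): OK
Complementary slackness (lambda_i * g_i(x) = 0 for all i): OK

Verdict: the first failing condition is stationarity -> stat.

stat


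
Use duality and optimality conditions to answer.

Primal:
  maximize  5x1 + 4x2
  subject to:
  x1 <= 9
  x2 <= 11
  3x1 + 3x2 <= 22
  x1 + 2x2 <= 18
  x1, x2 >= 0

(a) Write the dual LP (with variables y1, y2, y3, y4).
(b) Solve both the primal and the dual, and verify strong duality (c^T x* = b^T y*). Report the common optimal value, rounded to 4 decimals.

The standard primal-dual pair for 'max c^T x s.t. A x <= b, x >= 0' is:
  Dual:  min b^T y  s.t.  A^T y >= c,  y >= 0.

So the dual LP is:
  minimize  9y1 + 11y2 + 22y3 + 18y4
  subject to:
    y1 + 3y3 + y4 >= 5
    y2 + 3y3 + 2y4 >= 4
    y1, y2, y3, y4 >= 0

Solving the primal: x* = (7.3333, 0).
  primal value c^T x* = 36.6667.
Solving the dual: y* = (0, 0, 1.6667, 0).
  dual value b^T y* = 36.6667.
Strong duality: c^T x* = b^T y*. Confirmed.

36.6667


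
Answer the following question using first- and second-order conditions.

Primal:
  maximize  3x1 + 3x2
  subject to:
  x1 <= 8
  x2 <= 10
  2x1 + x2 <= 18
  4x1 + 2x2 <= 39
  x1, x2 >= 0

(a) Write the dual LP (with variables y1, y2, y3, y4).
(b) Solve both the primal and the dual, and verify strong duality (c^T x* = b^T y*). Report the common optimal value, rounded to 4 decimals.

The standard primal-dual pair for 'max c^T x s.t. A x <= b, x >= 0' is:
  Dual:  min b^T y  s.t.  A^T y >= c,  y >= 0.

So the dual LP is:
  minimize  8y1 + 10y2 + 18y3 + 39y4
  subject to:
    y1 + 2y3 + 4y4 >= 3
    y2 + y3 + 2y4 >= 3
    y1, y2, y3, y4 >= 0

Solving the primal: x* = (4, 10).
  primal value c^T x* = 42.
Solving the dual: y* = (0, 1.5, 1.5, 0).
  dual value b^T y* = 42.
Strong duality: c^T x* = b^T y*. Confirmed.

42


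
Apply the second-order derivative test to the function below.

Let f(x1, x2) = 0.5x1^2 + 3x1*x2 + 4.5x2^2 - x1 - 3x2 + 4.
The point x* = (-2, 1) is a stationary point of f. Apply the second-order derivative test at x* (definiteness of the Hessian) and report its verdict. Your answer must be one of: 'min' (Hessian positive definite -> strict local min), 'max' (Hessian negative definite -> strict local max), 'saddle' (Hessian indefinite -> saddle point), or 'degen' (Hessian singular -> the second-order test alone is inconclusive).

Compute the Hessian H = grad^2 f:
  H = [[1, 3], [3, 9]]
Verify stationarity: grad f(x*) = H x* + g = (0, 0).
Eigenvalues of H: 0, 10.
H has a zero eigenvalue (singular; positive semidefinite but not definite), so H is neither positive definite, negative definite, nor indefinite. The second-order test alone is inconclusive -> degen.
(Indeed, f is constant along the null direction of H through x*, so x* is not a strict local extremum.)

degen


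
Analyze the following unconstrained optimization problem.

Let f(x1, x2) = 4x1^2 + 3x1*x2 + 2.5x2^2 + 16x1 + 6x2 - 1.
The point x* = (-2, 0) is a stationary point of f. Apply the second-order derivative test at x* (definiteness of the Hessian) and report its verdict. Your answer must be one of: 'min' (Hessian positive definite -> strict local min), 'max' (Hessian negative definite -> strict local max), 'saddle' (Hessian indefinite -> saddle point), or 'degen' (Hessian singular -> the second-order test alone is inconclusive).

Compute the Hessian H = grad^2 f:
  H = [[8, 3], [3, 5]]
Verify stationarity: grad f(x*) = H x* + g = (0, 0).
Eigenvalues of H: 3.1459, 9.8541.
Both eigenvalues > 0, so H is positive definite -> x* is a strict local min.

min


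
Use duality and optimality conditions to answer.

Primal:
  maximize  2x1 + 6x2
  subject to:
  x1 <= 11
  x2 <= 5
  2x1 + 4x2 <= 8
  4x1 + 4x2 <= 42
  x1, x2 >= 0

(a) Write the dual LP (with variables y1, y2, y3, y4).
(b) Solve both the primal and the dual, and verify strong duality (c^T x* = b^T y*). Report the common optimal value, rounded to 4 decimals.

The standard primal-dual pair for 'max c^T x s.t. A x <= b, x >= 0' is:
  Dual:  min b^T y  s.t.  A^T y >= c,  y >= 0.

So the dual LP is:
  minimize  11y1 + 5y2 + 8y3 + 42y4
  subject to:
    y1 + 2y3 + 4y4 >= 2
    y2 + 4y3 + 4y4 >= 6
    y1, y2, y3, y4 >= 0

Solving the primal: x* = (0, 2).
  primal value c^T x* = 12.
Solving the dual: y* = (0, 0, 1.5, 0).
  dual value b^T y* = 12.
Strong duality: c^T x* = b^T y*. Confirmed.

12


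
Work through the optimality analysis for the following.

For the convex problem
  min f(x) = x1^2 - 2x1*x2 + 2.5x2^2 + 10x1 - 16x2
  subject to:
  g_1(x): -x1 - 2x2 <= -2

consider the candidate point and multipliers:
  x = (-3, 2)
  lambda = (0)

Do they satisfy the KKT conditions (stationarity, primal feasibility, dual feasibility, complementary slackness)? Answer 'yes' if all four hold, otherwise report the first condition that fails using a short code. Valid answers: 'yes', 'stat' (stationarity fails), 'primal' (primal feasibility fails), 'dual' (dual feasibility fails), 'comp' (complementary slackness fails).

Gradient of f: grad f(x) = Q x + c = (0, 0)
Constraint values g_i(x) = a_i^T x - b_i:
  g_1((-3, 2)) = 1
Stationarity residual: grad f(x) + sum_i lambda_i a_i = (0, 0)
  -> stationarity OK
Primal feasibility (all g_i <= 0): FAILS
Dual feasibility (all lambda_i >= 0): OK
Complementary slackness (lambda_i * g_i(x) = 0 for all i): OK

Verdict: the first failing condition is primal_feasibility -> primal.

primal


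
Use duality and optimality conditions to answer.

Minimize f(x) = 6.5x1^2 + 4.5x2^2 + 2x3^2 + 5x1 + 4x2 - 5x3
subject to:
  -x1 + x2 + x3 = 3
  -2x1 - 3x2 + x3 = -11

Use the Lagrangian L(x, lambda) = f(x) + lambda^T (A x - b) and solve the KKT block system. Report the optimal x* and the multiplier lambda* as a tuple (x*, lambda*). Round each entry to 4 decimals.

Form the Lagrangian:
  L(x, lambda) = (1/2) x^T Q x + c^T x + lambda^T (A x - b)
Stationarity (grad_x L = 0): Q x + c + A^T lambda = 0.
Primal feasibility: A x = b.

This gives the KKT block system:
  [ Q   A^T ] [ x     ]   [-c ]
  [ A    0  ] [ lambda ] = [ b ]

Solving the linear system:
  x*      = (0.6372, 3.3407, 0.2965)
  lambda* = (-5.6562, 9.47)
  f(x*)   = 68.1025

x* = (0.6372, 3.3407, 0.2965), lambda* = (-5.6562, 9.47)


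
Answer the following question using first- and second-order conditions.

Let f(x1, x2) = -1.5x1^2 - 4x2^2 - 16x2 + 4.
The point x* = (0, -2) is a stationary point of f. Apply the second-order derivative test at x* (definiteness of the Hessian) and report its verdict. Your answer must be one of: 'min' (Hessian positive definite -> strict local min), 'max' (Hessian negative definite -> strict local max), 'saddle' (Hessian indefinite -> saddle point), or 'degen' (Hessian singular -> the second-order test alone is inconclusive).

Compute the Hessian H = grad^2 f:
  H = [[-3, 0], [0, -8]]
Verify stationarity: grad f(x*) = H x* + g = (0, 0).
Eigenvalues of H: -8, -3.
Both eigenvalues < 0, so H is negative definite -> x* is a strict local max.

max


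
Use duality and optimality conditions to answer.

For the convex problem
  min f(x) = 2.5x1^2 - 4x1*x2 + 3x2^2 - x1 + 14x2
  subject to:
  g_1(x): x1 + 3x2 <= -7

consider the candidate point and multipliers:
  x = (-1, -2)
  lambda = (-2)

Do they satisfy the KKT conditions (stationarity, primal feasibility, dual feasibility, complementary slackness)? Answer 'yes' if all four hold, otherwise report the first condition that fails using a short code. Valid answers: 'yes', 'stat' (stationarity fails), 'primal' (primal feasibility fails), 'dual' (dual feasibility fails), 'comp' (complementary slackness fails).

Gradient of f: grad f(x) = Q x + c = (2, 6)
Constraint values g_i(x) = a_i^T x - b_i:
  g_1((-1, -2)) = 0
Stationarity residual: grad f(x) + sum_i lambda_i a_i = (0, 0)
  -> stationarity OK
Primal feasibility (all g_i <= 0): OK
Dual feasibility (all lambda_i >= 0): FAILS
Complementary slackness (lambda_i * g_i(x) = 0 for all i): OK

Verdict: the first failing condition is dual_feasibility -> dual.

dual


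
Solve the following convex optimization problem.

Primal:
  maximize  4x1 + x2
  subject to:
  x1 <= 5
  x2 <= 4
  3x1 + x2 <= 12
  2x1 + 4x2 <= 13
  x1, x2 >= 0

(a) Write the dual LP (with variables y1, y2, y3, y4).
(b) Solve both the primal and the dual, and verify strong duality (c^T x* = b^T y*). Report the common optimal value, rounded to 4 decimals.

The standard primal-dual pair for 'max c^T x s.t. A x <= b, x >= 0' is:
  Dual:  min b^T y  s.t.  A^T y >= c,  y >= 0.

So the dual LP is:
  minimize  5y1 + 4y2 + 12y3 + 13y4
  subject to:
    y1 + 3y3 + 2y4 >= 4
    y2 + y3 + 4y4 >= 1
    y1, y2, y3, y4 >= 0

Solving the primal: x* = (4, 0).
  primal value c^T x* = 16.
Solving the dual: y* = (0, 0, 1.3333, 0).
  dual value b^T y* = 16.
Strong duality: c^T x* = b^T y*. Confirmed.

16


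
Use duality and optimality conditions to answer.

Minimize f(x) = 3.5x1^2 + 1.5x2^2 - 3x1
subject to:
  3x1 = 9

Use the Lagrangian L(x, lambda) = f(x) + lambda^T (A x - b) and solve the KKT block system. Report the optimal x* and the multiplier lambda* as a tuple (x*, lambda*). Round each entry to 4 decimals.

Form the Lagrangian:
  L(x, lambda) = (1/2) x^T Q x + c^T x + lambda^T (A x - b)
Stationarity (grad_x L = 0): Q x + c + A^T lambda = 0.
Primal feasibility: A x = b.

This gives the KKT block system:
  [ Q   A^T ] [ x     ]   [-c ]
  [ A    0  ] [ lambda ] = [ b ]

Solving the linear system:
  x*      = (3, 0)
  lambda* = (-6)
  f(x*)   = 22.5

x* = (3, 0), lambda* = (-6)


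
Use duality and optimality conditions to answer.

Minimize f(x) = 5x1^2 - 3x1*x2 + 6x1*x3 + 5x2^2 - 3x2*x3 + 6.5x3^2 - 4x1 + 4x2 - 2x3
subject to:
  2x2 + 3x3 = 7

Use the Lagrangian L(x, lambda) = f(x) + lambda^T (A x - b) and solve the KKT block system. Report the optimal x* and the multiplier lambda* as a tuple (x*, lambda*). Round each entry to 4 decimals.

Form the Lagrangian:
  L(x, lambda) = (1/2) x^T Q x + c^T x + lambda^T (A x - b)
Stationarity (grad_x L = 0): Q x + c + A^T lambda = 0.
Primal feasibility: A x = b.

This gives the KKT block system:
  [ Q   A^T ] [ x     ]   [-c ]
  [ A    0  ] [ lambda ] = [ b ]

Solving the linear system:
  x*      = (-0.2995, 1.0007, 1.6662)
  lambda* = (-4.9537)
  f(x*)   = 18.2722

x* = (-0.2995, 1.0007, 1.6662), lambda* = (-4.9537)


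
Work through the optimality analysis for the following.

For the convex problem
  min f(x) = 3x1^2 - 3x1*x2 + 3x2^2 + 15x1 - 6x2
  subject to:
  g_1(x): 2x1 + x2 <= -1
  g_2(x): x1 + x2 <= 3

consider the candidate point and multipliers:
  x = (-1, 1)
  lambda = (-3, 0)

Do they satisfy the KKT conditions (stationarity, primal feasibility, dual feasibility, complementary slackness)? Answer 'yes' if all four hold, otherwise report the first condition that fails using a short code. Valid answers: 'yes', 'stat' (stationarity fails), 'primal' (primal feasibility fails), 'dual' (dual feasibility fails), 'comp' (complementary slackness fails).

Gradient of f: grad f(x) = Q x + c = (6, 3)
Constraint values g_i(x) = a_i^T x - b_i:
  g_1((-1, 1)) = 0
  g_2((-1, 1)) = -3
Stationarity residual: grad f(x) + sum_i lambda_i a_i = (0, 0)
  -> stationarity OK
Primal feasibility (all g_i <= 0): OK
Dual feasibility (all lambda_i >= 0): FAILS
Complementary slackness (lambda_i * g_i(x) = 0 for all i): OK

Verdict: the first failing condition is dual_feasibility -> dual.

dual


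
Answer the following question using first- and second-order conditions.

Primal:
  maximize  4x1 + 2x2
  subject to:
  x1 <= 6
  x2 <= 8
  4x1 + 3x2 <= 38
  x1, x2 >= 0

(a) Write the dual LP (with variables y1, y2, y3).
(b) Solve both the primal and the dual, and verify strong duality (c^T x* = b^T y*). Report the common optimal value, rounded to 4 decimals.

The standard primal-dual pair for 'max c^T x s.t. A x <= b, x >= 0' is:
  Dual:  min b^T y  s.t.  A^T y >= c,  y >= 0.

So the dual LP is:
  minimize  6y1 + 8y2 + 38y3
  subject to:
    y1 + 4y3 >= 4
    y2 + 3y3 >= 2
    y1, y2, y3 >= 0

Solving the primal: x* = (6, 4.6667).
  primal value c^T x* = 33.3333.
Solving the dual: y* = (1.3333, 0, 0.6667).
  dual value b^T y* = 33.3333.
Strong duality: c^T x* = b^T y*. Confirmed.

33.3333


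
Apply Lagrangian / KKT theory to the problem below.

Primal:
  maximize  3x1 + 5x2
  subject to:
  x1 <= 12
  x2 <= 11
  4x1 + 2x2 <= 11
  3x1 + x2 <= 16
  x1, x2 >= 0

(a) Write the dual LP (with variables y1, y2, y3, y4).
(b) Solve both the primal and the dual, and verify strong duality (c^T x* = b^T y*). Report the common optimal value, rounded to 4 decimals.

The standard primal-dual pair for 'max c^T x s.t. A x <= b, x >= 0' is:
  Dual:  min b^T y  s.t.  A^T y >= c,  y >= 0.

So the dual LP is:
  minimize  12y1 + 11y2 + 11y3 + 16y4
  subject to:
    y1 + 4y3 + 3y4 >= 3
    y2 + 2y3 + y4 >= 5
    y1, y2, y3, y4 >= 0

Solving the primal: x* = (0, 5.5).
  primal value c^T x* = 27.5.
Solving the dual: y* = (0, 0, 2.5, 0).
  dual value b^T y* = 27.5.
Strong duality: c^T x* = b^T y*. Confirmed.

27.5


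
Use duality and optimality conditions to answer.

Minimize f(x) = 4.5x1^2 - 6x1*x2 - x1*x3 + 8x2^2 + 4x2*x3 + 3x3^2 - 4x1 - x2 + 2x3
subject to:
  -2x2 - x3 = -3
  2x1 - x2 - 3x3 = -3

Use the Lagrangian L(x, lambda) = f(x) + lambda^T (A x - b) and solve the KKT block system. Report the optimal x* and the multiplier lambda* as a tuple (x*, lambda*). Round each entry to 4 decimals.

Form the Lagrangian:
  L(x, lambda) = (1/2) x^T Q x + c^T x + lambda^T (A x - b)
Stationarity (grad_x L = 0): Q x + c + A^T lambda = 0.
Primal feasibility: A x = b.

This gives the KKT block system:
  [ Q   A^T ] [ x     ]   [-c ]
  [ A    0  ] [ lambda ] = [ b ]

Solving the linear system:
  x*      = (0.7307, 0.9077, 1.1845)
  lambda* = (5.9252, 2.0274)
  f(x*)   = 11.1983

x* = (0.7307, 0.9077, 1.1845), lambda* = (5.9252, 2.0274)
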